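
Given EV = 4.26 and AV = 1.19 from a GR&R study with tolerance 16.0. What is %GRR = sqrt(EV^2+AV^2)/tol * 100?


GRR = sqrt(EV^2 + AV^2) = sqrt(4.26^2 + 1.19^2) = 4.4230872
%GRR = GRR / tol * 100 = 4.4230872 / 16.0 * 100
%GRR = 27.6443

27.6443


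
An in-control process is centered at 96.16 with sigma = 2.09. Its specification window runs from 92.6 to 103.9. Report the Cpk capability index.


Cpu = (USL - mean) / (3*sigma) = (103.9 - 96.16) / (3*2.09) = 1.2344
Cpl = (mean - LSL) / (3*sigma) = (96.16 - 92.6) / (3*2.09) = 0.5678
Cpk = min(Cpu, Cpl) = 0.5678

0.5678


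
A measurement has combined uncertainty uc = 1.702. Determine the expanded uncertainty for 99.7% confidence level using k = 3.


U = k * uc
U = 3 * 1.702
U = 5.1060

5.1060


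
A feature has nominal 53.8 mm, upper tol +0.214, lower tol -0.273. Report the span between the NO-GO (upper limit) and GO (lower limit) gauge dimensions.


GO = nominal - lower_tol (smallest hole = maximum material condition)
GO = 53.8 - 0.273 = 53.527
NO-GO = nominal + upper_tol (largest hole = least material condition)
NO-GO = 53.8 + 0.214 = 54.014
spread = NO-GO - GO = 54.014 - 53.527 = 0.4870

0.4870


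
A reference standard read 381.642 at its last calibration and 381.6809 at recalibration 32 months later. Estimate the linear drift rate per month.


rate = (v2 - v1) / months
= (381.6809 - 381.642) / 32
= 0.0389 / 32
= 0.0012

0.0012


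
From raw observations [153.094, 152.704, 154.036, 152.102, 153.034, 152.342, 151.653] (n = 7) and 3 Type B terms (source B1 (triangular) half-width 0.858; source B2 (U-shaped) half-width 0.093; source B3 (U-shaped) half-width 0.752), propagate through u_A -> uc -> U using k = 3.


mean = (153.094 + 152.704 + 154.036 + 152.102 + 153.034 + 152.342 + 151.653) / 7 = 152.7092857
s = sqrt(sum((x - mean)^2)/(n-1)) = 0.7781471
u_A = s / sqrt(n) = 0.7781471 / sqrt(7) = 0.29411196
u_B1 = 0.858 / sqrt(6) = 0.35027703
u_B2 = 0.093 / sqrt(2) = 0.065760931
u_B3 = 0.752 / sqrt(2) = 0.5317443
uc = sqrt(0.29411196^2 + 0.35027703^2 + 0.065760931^2 + 0.5317443^2) = 0.704466
U = k * uc = 3 * 0.704466
U = 2.1134

2.1134


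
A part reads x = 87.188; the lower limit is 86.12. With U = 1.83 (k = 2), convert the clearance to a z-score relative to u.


u = U / k = 1.83 / 2 = 0.915
margin = |LSL - x| = |86.12 - 87.188| = 1.068
z = margin / u = 1.068 / 0.915
z = 1.1672

1.1672


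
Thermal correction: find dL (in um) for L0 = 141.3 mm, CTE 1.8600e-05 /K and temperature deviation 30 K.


dL = L * alpha * dT
= 141.3 * 1.8600e-05 * 30
= 0.0788454 mm
dL_um = 0.0788454 * 1000 = 78.8454 um

78.8454


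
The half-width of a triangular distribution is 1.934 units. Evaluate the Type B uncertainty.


u_B = half_width / sqrt(6)
u_B = 1.934 / 2.4494897
u_B = 0.7896

0.7896


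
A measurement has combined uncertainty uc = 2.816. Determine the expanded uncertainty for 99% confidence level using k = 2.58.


U = k * uc
U = 2.58 * 2.816
U = 7.2653

7.2653


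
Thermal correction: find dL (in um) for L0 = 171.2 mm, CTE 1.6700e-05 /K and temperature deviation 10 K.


dL = L * alpha * dT
= 171.2 * 1.6700e-05 * 10
= 0.0285904 mm
dL_um = 0.0285904 * 1000 = 28.5904 um

28.5904


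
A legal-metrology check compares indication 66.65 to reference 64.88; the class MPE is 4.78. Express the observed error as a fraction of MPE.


e = indication - reference = 66.65 - 64.88 = 1.7700
|e| = 1.7700
ratio = |e| / MPE = 1.7700 / 4.78
ratio = 0.3703

0.3703


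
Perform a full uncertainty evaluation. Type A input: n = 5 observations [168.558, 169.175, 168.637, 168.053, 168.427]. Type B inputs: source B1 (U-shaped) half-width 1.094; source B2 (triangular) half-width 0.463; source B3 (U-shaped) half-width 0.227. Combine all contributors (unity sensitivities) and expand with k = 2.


mean = (168.558 + 169.175 + 168.637 + 168.053 + 168.427) / 5 = 168.57
s = sqrt(sum((x - mean)^2)/(n-1)) = 0.40570802
u_A = s / sqrt(n) = 0.40570802 / sqrt(5) = 0.18143814
u_B1 = 1.094 / sqrt(2) = 0.77357482
u_B2 = 0.463 / sqrt(6) = 0.18901896
u_B3 = 0.227 / sqrt(2) = 0.16051324
uc = sqrt(0.18143814^2 + 0.77357482^2 + 0.18901896^2 + 0.16051324^2) = 0.83236438
U = k * uc = 2 * 0.83236438
U = 1.6647

1.6647


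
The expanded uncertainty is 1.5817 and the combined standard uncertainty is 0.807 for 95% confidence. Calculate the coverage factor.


k = U / uc
k = 1.5817 / 0.807
k = 1.96

1.96


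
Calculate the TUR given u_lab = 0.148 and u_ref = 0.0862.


TUR = u_lab / u_ref
= 0.148 / 0.0862
= 1.7169

1.7169


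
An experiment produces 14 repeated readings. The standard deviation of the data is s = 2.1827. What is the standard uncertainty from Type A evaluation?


u_A = s / sqrt(n)
u_A = 2.1827 / sqrt(14)
u_A = 2.1827 / 3.7416574
u_A = 0.5834

0.5834


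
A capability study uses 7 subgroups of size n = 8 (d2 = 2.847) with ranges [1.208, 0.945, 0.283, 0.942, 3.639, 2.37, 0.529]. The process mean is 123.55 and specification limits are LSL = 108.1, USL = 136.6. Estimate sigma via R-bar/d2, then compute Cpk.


R_bar = (1.208 + 0.945 + 0.283 + 0.942 + 3.639 + 2.37 + 0.529) / 7 = 1.4165714
sigma = R_bar / d2 = 1.4165714 / 2.847 = 0.49756635
Cp = (USL - LSL)/(6*sigma) = (136.6 - 108.1)/(6*0.49756635) = 9.5465
Cpu = (136.6 - 123.55)/(3*0.49756635) = 8.7426
Cpl = (123.55 - 108.1)/(3*0.49756635) = 10.3504
Cpk = min(Cpu, Cpl) = 8.7426

8.7426


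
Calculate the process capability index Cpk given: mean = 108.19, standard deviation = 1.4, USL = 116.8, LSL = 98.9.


Cpu = (USL - mean) / (3*sigma) = (116.8 - 108.19) / (3*1.4) = 2.0500
Cpl = (mean - LSL) / (3*sigma) = (108.19 - 98.9) / (3*1.4) = 2.2119
Cpk = min(Cpu, Cpl) = 2.0500

2.0500


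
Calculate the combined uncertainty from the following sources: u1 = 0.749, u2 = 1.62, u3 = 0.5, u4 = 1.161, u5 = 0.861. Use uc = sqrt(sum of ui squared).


uc = sqrt(0.749^2 + 1.62^2 + 0.5^2 + 1.161^2 + 0.861^2)
uc = sqrt(5.524643)
uc = 2.3505

2.3505


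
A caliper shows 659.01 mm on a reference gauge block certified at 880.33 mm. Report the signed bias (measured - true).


Systematic error = measured - true
= 659.01 - 880.33
= -221.3200

-221.3200


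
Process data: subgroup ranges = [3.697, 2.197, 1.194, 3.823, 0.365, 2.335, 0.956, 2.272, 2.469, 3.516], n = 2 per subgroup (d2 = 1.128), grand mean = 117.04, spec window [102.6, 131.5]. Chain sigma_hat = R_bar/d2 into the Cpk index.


R_bar = (3.697 + 2.197 + 1.194 + 3.823 + 0.365 + 2.335 + 0.956 + 2.272 + 2.469 + 3.516) / 10 = 2.2824
sigma = R_bar / d2 = 2.2824 / 1.128 = 2.0234043
Cp = (USL - LSL)/(6*sigma) = (131.5 - 102.6)/(6*2.0234043) = 2.3805
Cpu = (131.5 - 117.04)/(3*2.0234043) = 2.3821
Cpl = (117.04 - 102.6)/(3*2.0234043) = 2.3788
Cpk = min(Cpu, Cpl) = 2.3788

2.3788


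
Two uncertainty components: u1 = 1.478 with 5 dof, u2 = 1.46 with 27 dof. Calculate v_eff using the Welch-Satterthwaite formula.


uc = sqrt(u1^2 + u2^2) = sqrt(1.478^2 + 1.46^2) = 2.0775187
v_eff = uc^4 / (u1^4/v1 + u2^4/v2)
= 2.0775187^4 / (1.478^4/5 + 1.46^4/27)
= 18.628581 / 1.1226799
v_eff = 16.5930

16.5930


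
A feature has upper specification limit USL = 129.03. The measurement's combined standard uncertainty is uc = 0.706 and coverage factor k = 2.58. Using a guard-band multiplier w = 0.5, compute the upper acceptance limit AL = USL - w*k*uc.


U = k * uc = 2.58 * 0.706 = 1.82148
guard band g = w * U = 0.5 * 1.82148 = 0.91074
AL = USL - g = 129.03 - 0.91074
AL = 128.1193

128.1193


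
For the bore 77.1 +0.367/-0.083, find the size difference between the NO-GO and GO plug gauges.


GO = nominal - lower_tol (smallest hole = maximum material condition)
GO = 77.1 - 0.083 = 77.017
NO-GO = nominal + upper_tol (largest hole = least material condition)
NO-GO = 77.1 + 0.367 = 77.467
spread = NO-GO - GO = 77.467 - 77.017 = 0.4500

0.4500


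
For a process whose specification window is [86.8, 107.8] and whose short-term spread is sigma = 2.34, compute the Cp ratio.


Cp = (USL - LSL) / (6 * sigma)
= (107.8 - 86.8) / (6 * 2.34)
= 21.0000 / 14.0400
= 1.4957

1.4957


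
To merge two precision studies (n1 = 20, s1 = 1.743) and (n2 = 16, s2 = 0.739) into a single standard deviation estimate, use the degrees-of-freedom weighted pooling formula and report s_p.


s_p = sqrt(((n1-1)*s1^2 + (n2-1)*s2^2) / (n1+n2-2))
numerator = (20-1)*1.743^2 + (16-1)*0.739^2 = 57.722931 + 8.191815 = 65.914746
denominator = 20 + 16 - 2 = 34
s_p^2 = 65.914746 / 34 = 1.938669
s_p = sqrt(1.938669) = 1.3924

1.3924


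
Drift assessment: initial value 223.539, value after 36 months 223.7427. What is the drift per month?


rate = (v2 - v1) / months
= (223.7427 - 223.539) / 36
= 0.2037 / 36
= 0.0057

0.0057


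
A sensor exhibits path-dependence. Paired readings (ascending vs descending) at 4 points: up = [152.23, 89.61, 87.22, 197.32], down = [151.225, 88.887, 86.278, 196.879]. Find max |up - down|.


|152.23 - 151.225| = 1.0050
|89.61 - 88.887| = 0.7230
|87.22 - 86.278| = 0.9420
|197.32 - 196.879| = 0.4410
hysteresis = max(diffs) = 1.0050

1.0050


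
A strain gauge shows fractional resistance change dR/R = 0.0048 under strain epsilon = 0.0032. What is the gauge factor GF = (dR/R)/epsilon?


GF = (dR/R) / epsilon
= 0.0048 / 0.0032
= 1.5000

1.5000


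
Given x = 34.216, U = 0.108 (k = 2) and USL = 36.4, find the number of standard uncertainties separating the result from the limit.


u = U / k = 0.108 / 2 = 0.054
margin = |USL - x| = |36.4 - 34.216| = 2.184
z = margin / u = 2.184 / 0.054
z = 40.4444

40.4444


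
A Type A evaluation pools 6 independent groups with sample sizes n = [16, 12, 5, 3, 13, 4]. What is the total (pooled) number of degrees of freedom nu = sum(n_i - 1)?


nu = sum_i (n_i - 1)
nu = ((16 - 1) + (12 - 1) + (5 - 1) + (3 - 1) + (13 - 1) + (4 - 1))
nu = 15 + 11 + 4 + 2 + 12 + 3
nu = 47

47


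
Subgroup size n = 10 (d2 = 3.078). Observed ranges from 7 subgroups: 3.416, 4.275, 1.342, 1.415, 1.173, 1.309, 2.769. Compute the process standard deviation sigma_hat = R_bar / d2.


R_bar = (3.416 + 4.275 + 1.342 + 1.415 + 1.173 + 1.309 + 2.769) / 7
R_bar = 15.699 / 7 = 2.2427143
sigma_hat = R_bar / d2 = 2.2427143 / 3.078 = 0.7286

0.7286


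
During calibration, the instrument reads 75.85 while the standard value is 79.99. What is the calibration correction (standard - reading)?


Correction = standard - reading
= 79.99 - 75.85
= 4.1400

4.1400


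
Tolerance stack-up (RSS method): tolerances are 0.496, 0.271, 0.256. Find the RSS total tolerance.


RSS = sqrt(0.496^2 + 0.271^2 + 0.256^2)
= sqrt(0.384993)
= 0.6205

0.6205


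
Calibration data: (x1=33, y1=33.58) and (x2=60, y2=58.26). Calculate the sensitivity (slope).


slope = (y2 - y1) / (x2 - x1)
= (58.26 - 33.58) / (60 - 33)
= 24.6800 / 27
= 0.9141

0.9141


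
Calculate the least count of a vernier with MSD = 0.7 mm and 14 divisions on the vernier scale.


LC = MSD / n_div
= 0.7 / 14
= 0.0500

0.0500


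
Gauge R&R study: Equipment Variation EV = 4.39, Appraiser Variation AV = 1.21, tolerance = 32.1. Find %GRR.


GRR = sqrt(EV^2 + AV^2) = sqrt(4.39^2 + 1.21^2) = 4.5537018
%GRR = GRR / tol * 100 = 4.5537018 / 32.1 * 100
%GRR = 14.1860

14.1860


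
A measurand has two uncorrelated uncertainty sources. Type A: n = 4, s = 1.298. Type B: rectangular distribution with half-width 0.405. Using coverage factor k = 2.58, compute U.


u_A = s / sqrt(n) = 1.298 / sqrt(4) = 0.649
u_B = half_width / sqrt(3) = 0.405 / sqrt(3) = 0.23382686
uc = sqrt(u_A^2 + u_B^2) = sqrt(0.649^2 + 0.23382686^2) = 0.68983766
U = k * uc = 2.58 * 0.68983766
U = 1.7798

1.7798


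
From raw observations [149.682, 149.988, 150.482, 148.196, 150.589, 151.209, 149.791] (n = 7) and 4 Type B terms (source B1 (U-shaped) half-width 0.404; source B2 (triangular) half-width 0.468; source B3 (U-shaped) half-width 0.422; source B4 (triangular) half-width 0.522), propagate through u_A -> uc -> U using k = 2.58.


mean = (149.682 + 149.988 + 150.482 + 148.196 + 150.589 + 151.209 + 149.791) / 7 = 149.991
s = sqrt(sum((x - mean)^2)/(n-1)) = 0.9521663
u_A = s / sqrt(n) = 0.9521663 / sqrt(7) = 0.35988503
u_B1 = 0.404 / sqrt(2) = 0.28567114
u_B2 = 0.468 / sqrt(6) = 0.1910602
u_B3 = 0.422 / sqrt(2) = 0.29839906
u_B4 = 0.522 / sqrt(6) = 0.21310561
uc = sqrt(0.35988503^2 + 0.28567114^2 + 0.1910602^2 + 0.29839906^2 + 0.21310561^2) = 0.61813044
U = k * uc = 2.58 * 0.61813044
U = 1.5948

1.5948


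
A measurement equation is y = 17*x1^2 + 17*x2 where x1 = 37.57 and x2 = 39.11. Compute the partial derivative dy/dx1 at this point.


y = 17*x1^2 + 17*x2
dy/dx1 = 2*17*x1
Evaluate at x1 = 37.57: c1 = 34 * 37.57
c1 = 1277.3800

1277.3800


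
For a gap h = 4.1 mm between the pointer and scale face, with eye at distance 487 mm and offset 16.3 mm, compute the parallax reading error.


error = h * offset / d
= 4.1 * 16.3 / 487
= 0.1372

0.1372


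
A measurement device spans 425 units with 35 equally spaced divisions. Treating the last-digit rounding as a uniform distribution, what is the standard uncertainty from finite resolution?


resolution = range / divisions
resolution = 425 / 35 = 12.142857
u_res = resolution / (2*sqrt(3))
u_res = 12.142857 / 3.4641016
u_res = 3.5053

3.5053


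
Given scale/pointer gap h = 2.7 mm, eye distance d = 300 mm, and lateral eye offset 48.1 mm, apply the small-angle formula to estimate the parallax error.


error = h * offset / d
= 2.7 * 48.1 / 300
= 0.4329

0.4329


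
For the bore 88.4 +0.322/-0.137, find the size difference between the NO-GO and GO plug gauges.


GO = nominal - lower_tol (smallest hole = maximum material condition)
GO = 88.4 - 0.137 = 88.263
NO-GO = nominal + upper_tol (largest hole = least material condition)
NO-GO = 88.4 + 0.322 = 88.722
spread = NO-GO - GO = 88.722 - 88.263 = 0.4590

0.4590


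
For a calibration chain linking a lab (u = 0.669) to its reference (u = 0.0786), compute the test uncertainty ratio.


TUR = u_lab / u_ref
= 0.669 / 0.0786
= 8.5115

8.5115


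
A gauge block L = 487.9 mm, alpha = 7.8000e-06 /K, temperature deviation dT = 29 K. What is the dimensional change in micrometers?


dL = L * alpha * dT
= 487.9 * 7.8000e-06 * 29
= 0.1103630 mm
dL_um = 0.1103630 * 1000 = 110.3630 um

110.3630


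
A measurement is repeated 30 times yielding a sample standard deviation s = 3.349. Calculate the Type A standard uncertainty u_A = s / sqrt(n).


u_A = s / sqrt(n)
u_A = 3.349 / sqrt(30)
u_A = 3.349 / 5.4772256
u_A = 0.6114

0.6114


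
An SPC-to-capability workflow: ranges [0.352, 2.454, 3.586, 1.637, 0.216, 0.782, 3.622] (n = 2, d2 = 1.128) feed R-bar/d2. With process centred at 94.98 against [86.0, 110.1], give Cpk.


R_bar = (0.352 + 2.454 + 3.586 + 1.637 + 0.216 + 0.782 + 3.622) / 7 = 1.807
sigma = R_bar / d2 = 1.807 / 1.128 = 1.6019504
Cp = (USL - LSL)/(6*sigma) = (110.1 - 86.0)/(6*1.6019504) = 2.5074
Cpu = (110.1 - 94.98)/(3*1.6019504) = 3.1462
Cpl = (94.98 - 86.0)/(3*1.6019504) = 1.8686
Cpk = min(Cpu, Cpl) = 1.8686

1.8686


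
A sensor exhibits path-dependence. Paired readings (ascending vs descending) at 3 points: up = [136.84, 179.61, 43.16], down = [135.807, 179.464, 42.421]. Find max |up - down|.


|136.84 - 135.807| = 1.0330
|179.61 - 179.464| = 0.1460
|43.16 - 42.421| = 0.7390
hysteresis = max(diffs) = 1.0330

1.0330


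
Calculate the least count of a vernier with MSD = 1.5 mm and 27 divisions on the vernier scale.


LC = MSD / n_div
= 1.5 / 27
= 0.0556

0.0556


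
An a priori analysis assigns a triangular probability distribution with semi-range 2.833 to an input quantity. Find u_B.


u_B = half_width / sqrt(6)
u_B = 2.833 / 2.4494897
u_B = 1.1566

1.1566


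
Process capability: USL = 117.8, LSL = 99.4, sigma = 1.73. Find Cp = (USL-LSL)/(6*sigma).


Cp = (USL - LSL) / (6 * sigma)
= (117.8 - 99.4) / (6 * 1.73)
= 18.4000 / 10.3800
= 1.7726

1.7726


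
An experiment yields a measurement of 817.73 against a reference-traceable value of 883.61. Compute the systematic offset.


Systematic error = measured - true
= 817.73 - 883.61
= -65.8800

-65.8800


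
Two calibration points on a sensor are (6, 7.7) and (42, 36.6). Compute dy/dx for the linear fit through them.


slope = (y2 - y1) / (x2 - x1)
= (36.6 - 7.7) / (42 - 6)
= 28.9000 / 36
= 0.8028

0.8028


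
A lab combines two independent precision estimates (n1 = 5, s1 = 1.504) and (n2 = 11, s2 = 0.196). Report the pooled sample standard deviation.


s_p = sqrt(((n1-1)*s1^2 + (n2-1)*s2^2) / (n1+n2-2))
numerator = (5-1)*1.504^2 + (11-1)*0.196^2 = 9.048064 + 0.38416 = 9.432224
denominator = 5 + 11 - 2 = 14
s_p^2 = 9.432224 / 14 = 0.67373029
s_p = sqrt(0.67373029) = 0.8208

0.8208


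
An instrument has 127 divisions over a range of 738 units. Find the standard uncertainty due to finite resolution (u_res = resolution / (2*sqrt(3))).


resolution = range / divisions
resolution = 738 / 127 = 5.8110236
u_res = resolution / (2*sqrt(3))
u_res = 5.8110236 / 3.4641016
u_res = 1.6775

1.6775


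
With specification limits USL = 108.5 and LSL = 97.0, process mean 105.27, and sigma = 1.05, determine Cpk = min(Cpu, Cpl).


Cpu = (USL - mean) / (3*sigma) = (108.5 - 105.27) / (3*1.05) = 1.0254
Cpl = (mean - LSL) / (3*sigma) = (105.27 - 97.0) / (3*1.05) = 2.6254
Cpk = min(Cpu, Cpl) = 1.0254

1.0254


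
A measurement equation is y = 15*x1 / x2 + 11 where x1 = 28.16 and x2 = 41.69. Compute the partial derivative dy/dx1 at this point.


y = 15*x1 / x2 + 11
dy/dx1 = 15/x2
Evaluate at x2 = 41.69: c1 = 15 / 41.69
c1 = 0.3598

0.3598


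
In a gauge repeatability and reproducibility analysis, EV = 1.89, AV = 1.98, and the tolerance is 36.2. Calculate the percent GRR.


GRR = sqrt(EV^2 + AV^2) = sqrt(1.89^2 + 1.98^2) = 2.7372431
%GRR = GRR / tol * 100 = 2.7372431 / 36.2 * 100
%GRR = 7.5614

7.5614


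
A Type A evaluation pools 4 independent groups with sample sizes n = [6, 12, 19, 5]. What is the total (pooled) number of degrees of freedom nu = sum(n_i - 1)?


nu = sum_i (n_i - 1)
nu = ((6 - 1) + (12 - 1) + (19 - 1) + (5 - 1))
nu = 5 + 11 + 18 + 4
nu = 38

38


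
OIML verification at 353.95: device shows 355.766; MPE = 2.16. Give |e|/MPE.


e = indication - reference = 355.766 - 353.95 = 1.8160
|e| = 1.8160
ratio = |e| / MPE = 1.8160 / 2.16
ratio = 0.8407

0.8407


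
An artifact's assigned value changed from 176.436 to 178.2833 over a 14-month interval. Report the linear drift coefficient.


rate = (v2 - v1) / months
= (178.2833 - 176.436) / 14
= 1.8473 / 14
= 0.1319

0.1319


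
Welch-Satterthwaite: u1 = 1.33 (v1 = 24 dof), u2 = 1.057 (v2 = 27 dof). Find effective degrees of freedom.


uc = sqrt(u1^2 + u2^2) = sqrt(1.33^2 + 1.057^2) = 1.698867
v_eff = uc^4 / (u1^4/v1 + u2^4/v2)
= 1.698867^4 / (1.33^4/24 + 1.057^4/27)
= 8.3298565 / 0.17660661
v_eff = 47.1662

47.1662


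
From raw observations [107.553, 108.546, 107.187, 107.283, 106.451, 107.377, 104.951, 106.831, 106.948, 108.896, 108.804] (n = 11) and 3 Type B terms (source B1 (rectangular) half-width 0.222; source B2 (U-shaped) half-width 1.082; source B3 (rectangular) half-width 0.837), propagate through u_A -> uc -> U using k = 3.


mean = (107.553 + 108.546 + 107.187 + 107.283 + 106.451 + 107.377 + 104.951 + 106.831 + 106.948 + 108.896 + 108.804) / 11 = 107.3479091
s = sqrt(sum((x - mean)^2)/(n-1)) = 1.1402615
u_A = s / sqrt(n) = 1.1402615 / sqrt(11) = 0.34380178
u_B1 = 0.222 / sqrt(3) = 0.12817176
u_B2 = 1.082 / sqrt(2) = 0.76508954
u_B3 = 0.837 / sqrt(3) = 0.48324218
uc = sqrt(0.34380178^2 + 0.12817176^2 + 0.76508954^2 + 0.48324218^2) = 0.97647973
U = k * uc = 3 * 0.97647973
U = 2.9294

2.9294


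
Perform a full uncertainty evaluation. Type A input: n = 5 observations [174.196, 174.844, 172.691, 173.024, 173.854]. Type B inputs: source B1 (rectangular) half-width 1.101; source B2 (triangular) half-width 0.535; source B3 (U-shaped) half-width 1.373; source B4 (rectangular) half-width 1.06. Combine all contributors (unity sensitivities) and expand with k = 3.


mean = (174.196 + 174.844 + 172.691 + 173.024 + 173.854) / 5 = 173.7218
s = sqrt(sum((x - mean)^2)/(n-1)) = 0.87337689
u_A = s / sqrt(n) = 0.87337689 / sqrt(5) = 0.39058602
u_B1 = 1.101 / sqrt(3) = 0.63566265
u_B2 = 0.535 / sqrt(6) = 0.21841284
u_B3 = 1.373 / sqrt(2) = 0.97085761
u_B4 = 1.06 / sqrt(3) = 0.61199129
uc = sqrt(0.39058602^2 + 0.63566265^2 + 0.21841284^2 + 0.97085761^2 + 0.61199129^2) = 1.3861553
U = k * uc = 3 * 1.3861553
U = 4.1585

4.1585


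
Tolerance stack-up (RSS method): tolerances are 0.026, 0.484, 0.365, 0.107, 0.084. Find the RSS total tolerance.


RSS = sqrt(0.026^2 + 0.484^2 + 0.365^2 + 0.107^2 + 0.084^2)
= sqrt(0.386662)
= 0.6218

0.6218


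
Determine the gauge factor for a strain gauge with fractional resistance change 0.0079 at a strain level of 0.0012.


GF = (dR/R) / epsilon
= 0.0079 / 0.0012
= 6.5833

6.5833


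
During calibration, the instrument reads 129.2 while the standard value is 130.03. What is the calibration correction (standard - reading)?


Correction = standard - reading
= 130.03 - 129.2
= 0.8300

0.8300


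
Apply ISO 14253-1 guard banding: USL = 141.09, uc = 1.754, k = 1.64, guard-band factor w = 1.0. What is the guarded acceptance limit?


U = k * uc = 1.64 * 1.754 = 2.87656
guard band g = w * U = 1.0 * 2.87656 = 2.87656
AL = USL - g = 141.09 - 2.87656
AL = 138.2134

138.2134


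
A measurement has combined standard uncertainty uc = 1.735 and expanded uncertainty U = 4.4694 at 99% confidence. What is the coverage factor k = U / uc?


k = U / uc
k = 4.4694 / 1.735
k = 2.576

2.576


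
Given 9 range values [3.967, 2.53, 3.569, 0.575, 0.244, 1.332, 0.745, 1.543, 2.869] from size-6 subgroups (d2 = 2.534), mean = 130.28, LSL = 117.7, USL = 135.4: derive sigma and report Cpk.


R_bar = (3.967 + 2.53 + 3.569 + 0.575 + 0.244 + 1.332 + 0.745 + 1.543 + 2.869) / 9 = 1.9304444
sigma = R_bar / d2 = 1.9304444 / 2.534 = 0.76181705
Cp = (USL - LSL)/(6*sigma) = (135.4 - 117.7)/(6*0.76181705) = 3.8723
Cpu = (135.4 - 130.28)/(3*0.76181705) = 2.2403
Cpl = (130.28 - 117.7)/(3*0.76181705) = 5.5044
Cpk = min(Cpu, Cpl) = 2.2403

2.2403


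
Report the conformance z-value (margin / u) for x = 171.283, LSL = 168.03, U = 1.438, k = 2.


u = U / k = 1.438 / 2 = 0.719
margin = |LSL - x| = |168.03 - 171.283| = 3.253
z = margin / u = 3.253 / 0.719
z = 4.5243

4.5243


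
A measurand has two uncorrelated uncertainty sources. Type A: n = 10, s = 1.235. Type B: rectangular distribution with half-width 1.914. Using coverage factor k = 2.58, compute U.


u_A = s / sqrt(n) = 1.235 / sqrt(10) = 0.39054129
u_B = half_width / sqrt(3) = 1.914 / sqrt(3) = 1.1050484
uc = sqrt(u_A^2 + u_B^2) = sqrt(0.39054129^2 + 1.1050484^2) = 1.1720301
U = k * uc = 2.58 * 1.1720301
U = 3.0238

3.0238


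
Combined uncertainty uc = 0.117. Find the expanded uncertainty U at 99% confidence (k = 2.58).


U = k * uc
U = 2.58 * 0.117
U = 0.3019

0.3019


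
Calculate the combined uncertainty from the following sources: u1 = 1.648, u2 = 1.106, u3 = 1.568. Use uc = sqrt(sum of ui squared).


uc = sqrt(1.648^2 + 1.106^2 + 1.568^2)
uc = sqrt(6.397764)
uc = 2.5294

2.5294


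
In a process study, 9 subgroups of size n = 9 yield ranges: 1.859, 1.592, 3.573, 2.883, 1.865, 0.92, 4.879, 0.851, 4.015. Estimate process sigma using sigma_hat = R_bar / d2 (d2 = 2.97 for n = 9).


R_bar = (1.859 + 1.592 + 3.573 + 2.883 + 1.865 + 0.92 + 4.879 + 0.851 + 4.015) / 9
R_bar = 22.437 / 9 = 2.493
sigma_hat = R_bar / d2 = 2.493 / 2.97 = 0.8394

0.8394


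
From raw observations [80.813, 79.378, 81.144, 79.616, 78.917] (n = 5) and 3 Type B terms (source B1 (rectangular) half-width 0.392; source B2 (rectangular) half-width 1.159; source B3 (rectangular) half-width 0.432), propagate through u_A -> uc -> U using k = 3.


mean = (80.813 + 79.378 + 81.144 + 79.616 + 78.917) / 5 = 79.9736
s = sqrt(sum((x - mean)^2)/(n-1)) = 0.95831221
u_A = s / sqrt(n) = 0.95831221 / sqrt(5) = 0.42857025
u_B1 = 0.392 / sqrt(3) = 0.22632131
u_B2 = 1.159 / sqrt(3) = 0.66914896
u_B3 = 0.432 / sqrt(3) = 0.24941532
uc = sqrt(0.42857025^2 + 0.22632131^2 + 0.66914896^2 + 0.24941532^2) = 0.86305395
U = k * uc = 3 * 0.86305395
U = 2.5892

2.5892


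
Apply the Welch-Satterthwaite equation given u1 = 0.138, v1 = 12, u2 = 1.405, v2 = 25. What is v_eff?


uc = sqrt(u1^2 + u2^2) = sqrt(0.138^2 + 1.405^2) = 1.411761
v_eff = uc^4 / (u1^4/v1 + u2^4/v2)
= 1.411761^4 / (0.138^4/12 + 1.405^4/25)
= 3.9723245 / 0.15590121
v_eff = 25.4798

25.4798


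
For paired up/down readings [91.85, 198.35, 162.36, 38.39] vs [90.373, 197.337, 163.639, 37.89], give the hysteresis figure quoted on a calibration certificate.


|91.85 - 90.373| = 1.4770
|198.35 - 197.337| = 1.0130
|162.36 - 163.639| = 1.2790
|38.39 - 37.89| = 0.5000
hysteresis = max(diffs) = 1.4770

1.4770


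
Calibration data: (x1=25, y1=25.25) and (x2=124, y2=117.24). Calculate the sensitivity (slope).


slope = (y2 - y1) / (x2 - x1)
= (117.24 - 25.25) / (124 - 25)
= 91.9900 / 99
= 0.9292

0.9292


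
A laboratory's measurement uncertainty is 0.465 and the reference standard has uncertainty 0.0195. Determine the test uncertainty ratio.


TUR = u_lab / u_ref
= 0.465 / 0.0195
= 23.8462

23.8462


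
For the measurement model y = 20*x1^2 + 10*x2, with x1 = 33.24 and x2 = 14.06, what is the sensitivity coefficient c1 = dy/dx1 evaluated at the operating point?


y = 20*x1^2 + 10*x2
dy/dx1 = 2*20*x1
Evaluate at x1 = 33.24: c1 = 40 * 33.24
c1 = 1329.6000

1329.6000


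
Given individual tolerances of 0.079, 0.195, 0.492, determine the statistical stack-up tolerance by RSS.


RSS = sqrt(0.079^2 + 0.195^2 + 0.492^2)
= sqrt(0.28633)
= 0.5351

0.5351


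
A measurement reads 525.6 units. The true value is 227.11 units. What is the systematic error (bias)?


Systematic error = measured - true
= 525.6 - 227.11
= 298.4900

298.4900


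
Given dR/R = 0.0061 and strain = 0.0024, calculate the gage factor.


GF = (dR/R) / epsilon
= 0.0061 / 0.0024
= 2.5417

2.5417


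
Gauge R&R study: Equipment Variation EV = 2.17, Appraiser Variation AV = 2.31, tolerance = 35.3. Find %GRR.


GRR = sqrt(EV^2 + AV^2) = sqrt(2.17^2 + 2.31^2) = 3.1693848
%GRR = GRR / tol * 100 = 3.1693848 / 35.3 * 100
%GRR = 8.9784

8.9784


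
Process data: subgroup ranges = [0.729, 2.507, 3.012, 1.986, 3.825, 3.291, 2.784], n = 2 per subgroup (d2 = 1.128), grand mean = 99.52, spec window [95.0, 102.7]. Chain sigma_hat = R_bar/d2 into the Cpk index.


R_bar = (0.729 + 2.507 + 3.012 + 1.986 + 3.825 + 3.291 + 2.784) / 7 = 2.5905714
sigma = R_bar / d2 = 2.5905714 / 1.128 = 2.2966059
Cp = (USL - LSL)/(6*sigma) = (102.7 - 95.0)/(6*2.2966059) = 0.5588
Cpu = (102.7 - 99.52)/(3*2.2966059) = 0.4616
Cpl = (99.52 - 95.0)/(3*2.2966059) = 0.6560
Cpk = min(Cpu, Cpl) = 0.4616

0.4616


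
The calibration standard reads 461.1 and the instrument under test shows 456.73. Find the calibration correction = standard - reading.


Correction = standard - reading
= 461.1 - 456.73
= 4.3700

4.3700


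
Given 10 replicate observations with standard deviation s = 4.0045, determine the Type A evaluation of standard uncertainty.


u_A = s / sqrt(n)
u_A = 4.0045 / sqrt(10)
u_A = 4.0045 / 3.1622777
u_A = 1.2663

1.2663


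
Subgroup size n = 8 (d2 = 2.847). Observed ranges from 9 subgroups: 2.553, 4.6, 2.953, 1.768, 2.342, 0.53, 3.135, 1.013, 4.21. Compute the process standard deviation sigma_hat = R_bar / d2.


R_bar = (2.553 + 4.6 + 2.953 + 1.768 + 2.342 + 0.53 + 3.135 + 1.013 + 4.21) / 9
R_bar = 23.104 / 9 = 2.5671111
sigma_hat = R_bar / d2 = 2.5671111 / 2.847 = 0.9017

0.9017


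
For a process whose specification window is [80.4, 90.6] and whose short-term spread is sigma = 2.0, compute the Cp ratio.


Cp = (USL - LSL) / (6 * sigma)
= (90.6 - 80.4) / (6 * 2.0)
= 10.2000 / 12.0000
= 0.8500

0.8500


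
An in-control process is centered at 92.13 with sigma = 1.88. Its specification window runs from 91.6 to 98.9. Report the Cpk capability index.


Cpu = (USL - mean) / (3*sigma) = (98.9 - 92.13) / (3*1.88) = 1.2004
Cpl = (mean - LSL) / (3*sigma) = (92.13 - 91.6) / (3*1.88) = 0.0940
Cpk = min(Cpu, Cpl) = 0.0940

0.0940


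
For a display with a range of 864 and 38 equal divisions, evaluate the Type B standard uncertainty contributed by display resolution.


resolution = range / divisions
resolution = 864 / 38 = 22.736842
u_res = resolution / (2*sqrt(3))
u_res = 22.736842 / 3.4641016
u_res = 6.5636

6.5636


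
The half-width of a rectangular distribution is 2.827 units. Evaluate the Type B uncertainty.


u_B = half_width / sqrt(3)
u_B = 2.827 / 1.7320508
u_B = 1.6322

1.6322


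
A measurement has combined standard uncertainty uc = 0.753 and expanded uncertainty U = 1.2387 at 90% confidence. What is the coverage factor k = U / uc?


k = U / uc
k = 1.2387 / 0.753
k = 1.645

1.645


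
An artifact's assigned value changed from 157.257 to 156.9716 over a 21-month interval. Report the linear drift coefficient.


rate = (v2 - v1) / months
= (156.9716 - 157.257) / 21
= -0.2854 / 21
= -0.0136

-0.0136


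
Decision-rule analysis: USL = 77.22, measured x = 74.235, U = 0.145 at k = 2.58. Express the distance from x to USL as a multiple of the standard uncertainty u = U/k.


u = U / k = 0.145 / 2.58 = 0.05620155
margin = |USL - x| = |77.22 - 74.235| = 2.985
z = margin / u = 2.985 / 0.05620155
z = 53.1124

53.1124


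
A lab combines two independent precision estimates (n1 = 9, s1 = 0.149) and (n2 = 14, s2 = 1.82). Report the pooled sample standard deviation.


s_p = sqrt(((n1-1)*s1^2 + (n2-1)*s2^2) / (n1+n2-2))
numerator = (9-1)*0.149^2 + (14-1)*1.82^2 = 0.177608 + 43.0612 = 43.238808
denominator = 9 + 14 - 2 = 21
s_p^2 = 43.238808 / 21 = 2.0589909
s_p = sqrt(2.0589909) = 1.4349

1.4349


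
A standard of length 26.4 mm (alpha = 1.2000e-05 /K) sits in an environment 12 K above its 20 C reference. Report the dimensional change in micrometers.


dL = L * alpha * dT
= 26.4 * 1.2000e-05 * 12
= 0.0038016 mm
dL_um = 0.0038016 * 1000 = 3.8016 um

3.8016


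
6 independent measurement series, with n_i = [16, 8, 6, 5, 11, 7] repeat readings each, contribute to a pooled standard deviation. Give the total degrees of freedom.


nu = sum_i (n_i - 1)
nu = ((16 - 1) + (8 - 1) + (6 - 1) + (5 - 1) + (11 - 1) + (7 - 1))
nu = 15 + 7 + 5 + 4 + 10 + 6
nu = 47

47


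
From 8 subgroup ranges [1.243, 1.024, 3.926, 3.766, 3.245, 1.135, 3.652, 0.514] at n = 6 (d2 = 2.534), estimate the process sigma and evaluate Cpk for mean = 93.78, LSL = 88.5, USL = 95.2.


R_bar = (1.243 + 1.024 + 3.926 + 3.766 + 3.245 + 1.135 + 3.652 + 0.514) / 8 = 2.313125
sigma = R_bar / d2 = 2.313125 / 2.534 = 0.91283544
Cp = (USL - LSL)/(6*sigma) = (95.2 - 88.5)/(6*0.91283544) = 1.2233
Cpu = (95.2 - 93.78)/(3*0.91283544) = 0.5185
Cpl = (93.78 - 88.5)/(3*0.91283544) = 1.9281
Cpk = min(Cpu, Cpl) = 0.5185

0.5185


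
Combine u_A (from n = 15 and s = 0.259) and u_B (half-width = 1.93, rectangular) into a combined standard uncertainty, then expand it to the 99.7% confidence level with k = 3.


u_A = s / sqrt(n) = 0.259 / sqrt(15) = 0.066873512
u_B = half_width / sqrt(3) = 1.93 / sqrt(3) = 1.114286
uc = sqrt(u_A^2 + u_B^2) = sqrt(0.066873512^2 + 1.114286^2) = 1.1162909
U = k * uc = 3 * 1.1162909
U = 3.3489

3.3489


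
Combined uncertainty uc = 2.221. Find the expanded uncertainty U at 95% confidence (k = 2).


U = k * uc
U = 2 * 2.221
U = 4.4420

4.4420


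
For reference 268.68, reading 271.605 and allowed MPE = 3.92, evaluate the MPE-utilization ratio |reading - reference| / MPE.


e = indication - reference = 271.605 - 268.68 = 2.9250
|e| = 2.9250
ratio = |e| / MPE = 2.9250 / 3.92
ratio = 0.7462

0.7462


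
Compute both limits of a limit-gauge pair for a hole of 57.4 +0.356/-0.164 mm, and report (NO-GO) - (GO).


GO = nominal - lower_tol (smallest hole = maximum material condition)
GO = 57.4 - 0.164 = 57.236
NO-GO = nominal + upper_tol (largest hole = least material condition)
NO-GO = 57.4 + 0.356 = 57.756
spread = NO-GO - GO = 57.756 - 57.236 = 0.5200

0.5200


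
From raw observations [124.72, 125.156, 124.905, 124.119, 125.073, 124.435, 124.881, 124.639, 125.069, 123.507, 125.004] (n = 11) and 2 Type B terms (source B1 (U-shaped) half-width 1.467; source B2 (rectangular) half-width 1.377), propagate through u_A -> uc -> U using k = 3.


mean = (124.72 + 125.156 + 124.905 + 124.119 + 125.073 + 124.435 + 124.881 + 124.639 + 125.069 + 123.507 + 125.004) / 11 = 124.6825455
s = sqrt(sum((x - mean)^2)/(n-1)) = 0.4982201
u_A = s / sqrt(n) = 0.4982201 / sqrt(11) = 0.15021901
u_B1 = 1.467 / sqrt(2) = 1.0373256
u_B2 = 1.377 / sqrt(3) = 0.79501132
uc = sqrt(0.15021901^2 + 1.0373256^2 + 0.79501132^2) = 1.3155429
U = k * uc = 3 * 1.3155429
U = 3.9466

3.9466


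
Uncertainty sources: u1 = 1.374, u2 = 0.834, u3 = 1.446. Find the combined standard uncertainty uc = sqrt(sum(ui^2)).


uc = sqrt(1.374^2 + 0.834^2 + 1.446^2)
uc = sqrt(4.674348)
uc = 2.1620

2.1620


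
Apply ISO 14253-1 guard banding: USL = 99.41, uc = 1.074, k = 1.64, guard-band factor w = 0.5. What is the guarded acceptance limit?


U = k * uc = 1.64 * 1.074 = 1.76136
guard band g = w * U = 0.5 * 1.76136 = 0.88068
AL = USL - g = 99.41 - 0.88068
AL = 98.5293

98.5293


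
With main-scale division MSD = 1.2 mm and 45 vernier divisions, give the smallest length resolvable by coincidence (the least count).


LC = MSD / n_div
= 1.2 / 45
= 0.0267

0.0267


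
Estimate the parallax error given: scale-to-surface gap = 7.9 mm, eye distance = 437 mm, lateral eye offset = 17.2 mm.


error = h * offset / d
= 7.9 * 17.2 / 437
= 0.3109

0.3109


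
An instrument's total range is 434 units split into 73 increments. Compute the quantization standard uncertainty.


resolution = range / divisions
resolution = 434 / 73 = 5.9452055
u_res = resolution / (2*sqrt(3))
u_res = 5.9452055 / 3.4641016
u_res = 1.7162

1.7162


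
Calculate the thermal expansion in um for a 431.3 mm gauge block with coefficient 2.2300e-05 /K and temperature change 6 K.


dL = L * alpha * dT
= 431.3 * 2.2300e-05 * 6
= 0.0577079 mm
dL_um = 0.0577079 * 1000 = 57.7079 um

57.7079


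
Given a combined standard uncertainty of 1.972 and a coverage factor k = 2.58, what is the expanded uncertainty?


U = k * uc
U = 2.58 * 1.972
U = 5.0878

5.0878


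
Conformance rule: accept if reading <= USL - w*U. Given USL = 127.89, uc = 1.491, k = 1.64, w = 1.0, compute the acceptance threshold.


U = k * uc = 1.64 * 1.491 = 2.44524
guard band g = w * U = 1.0 * 2.44524 = 2.44524
AL = USL - g = 127.89 - 2.44524
AL = 125.4448

125.4448


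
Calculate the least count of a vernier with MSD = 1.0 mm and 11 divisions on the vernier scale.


LC = MSD / n_div
= 1.0 / 11
= 0.0909

0.0909


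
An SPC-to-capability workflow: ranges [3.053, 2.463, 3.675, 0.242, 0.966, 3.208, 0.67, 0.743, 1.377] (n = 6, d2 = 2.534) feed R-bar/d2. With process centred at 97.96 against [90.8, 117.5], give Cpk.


R_bar = (3.053 + 2.463 + 3.675 + 0.242 + 0.966 + 3.208 + 0.67 + 0.743 + 1.377) / 9 = 1.8218889
sigma = R_bar / d2 = 1.8218889 / 2.534 = 0.71897747
Cp = (USL - LSL)/(6*sigma) = (117.5 - 90.8)/(6*0.71897747) = 6.1893
Cpu = (117.5 - 97.96)/(3*0.71897747) = 9.0592
Cpl = (97.96 - 90.8)/(3*0.71897747) = 3.3195
Cpk = min(Cpu, Cpl) = 3.3195

3.3195


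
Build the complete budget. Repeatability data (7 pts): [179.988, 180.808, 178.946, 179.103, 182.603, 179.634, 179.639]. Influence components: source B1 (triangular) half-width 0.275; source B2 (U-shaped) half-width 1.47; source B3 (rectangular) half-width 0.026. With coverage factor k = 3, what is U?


mean = (179.988 + 180.808 + 178.946 + 179.103 + 182.603 + 179.634 + 179.639) / 7 = 180.103
s = sqrt(sum((x - mean)^2)/(n-1)) = 1.2605657
u_A = s / sqrt(n) = 1.2605657 / sqrt(7) = 0.47644905
u_B1 = 0.275 / sqrt(6) = 0.11226828
u_B2 = 1.47 / sqrt(2) = 1.039447
u_B3 = 0.026 / sqrt(3) = 0.015011107
uc = sqrt(0.47644905^2 + 0.11226828^2 + 1.039447^2 + 0.015011107^2) = 1.1490358
U = k * uc = 3 * 1.1490358
U = 3.4471

3.4471


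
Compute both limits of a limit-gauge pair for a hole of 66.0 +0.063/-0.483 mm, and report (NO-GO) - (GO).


GO = nominal - lower_tol (smallest hole = maximum material condition)
GO = 66.0 - 0.483 = 65.517
NO-GO = nominal + upper_tol (largest hole = least material condition)
NO-GO = 66.0 + 0.063 = 66.063
spread = NO-GO - GO = 66.063 - 65.517 = 0.5460

0.5460


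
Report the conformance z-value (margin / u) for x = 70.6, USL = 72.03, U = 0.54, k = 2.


u = U / k = 0.54 / 2 = 0.27
margin = |USL - x| = |72.03 - 70.6| = 1.43
z = margin / u = 1.43 / 0.27
z = 5.2963

5.2963


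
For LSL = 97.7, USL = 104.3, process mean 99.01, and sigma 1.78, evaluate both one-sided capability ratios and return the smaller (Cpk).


Cpu = (USL - mean) / (3*sigma) = (104.3 - 99.01) / (3*1.78) = 0.9906
Cpl = (mean - LSL) / (3*sigma) = (99.01 - 97.7) / (3*1.78) = 0.2453
Cpk = min(Cpu, Cpl) = 0.2453

0.2453


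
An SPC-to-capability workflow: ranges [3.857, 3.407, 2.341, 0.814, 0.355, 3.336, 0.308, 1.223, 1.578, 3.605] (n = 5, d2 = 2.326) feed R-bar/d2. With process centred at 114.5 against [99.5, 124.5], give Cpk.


R_bar = (3.857 + 3.407 + 2.341 + 0.814 + 0.355 + 3.336 + 0.308 + 1.223 + 1.578 + 3.605) / 10 = 2.0824
sigma = R_bar / d2 = 2.0824 / 2.326 = 0.89527085
Cp = (USL - LSL)/(6*sigma) = (124.5 - 99.5)/(6*0.89527085) = 4.6541
Cpu = (124.5 - 114.5)/(3*0.89527085) = 3.7233
Cpl = (114.5 - 99.5)/(3*0.89527085) = 5.5849
Cpk = min(Cpu, Cpl) = 3.7233

3.7233


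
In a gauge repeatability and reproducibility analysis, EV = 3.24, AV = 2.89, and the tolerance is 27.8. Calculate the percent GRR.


GRR = sqrt(EV^2 + AV^2) = sqrt(3.24^2 + 2.89^2) = 4.3416241
%GRR = GRR / tol * 100 = 4.3416241 / 27.8 * 100
%GRR = 15.6174

15.6174


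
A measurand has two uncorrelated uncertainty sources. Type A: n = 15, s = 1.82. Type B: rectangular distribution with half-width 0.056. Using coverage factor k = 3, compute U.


u_A = s / sqrt(n) = 1.82 / sqrt(15) = 0.46992198
u_B = half_width / sqrt(3) = 0.056 / sqrt(3) = 0.032331615
uc = sqrt(u_A^2 + u_B^2) = sqrt(0.46992198^2 + 0.032331615^2) = 0.47103291
U = k * uc = 3 * 0.47103291
U = 1.4131

1.4131


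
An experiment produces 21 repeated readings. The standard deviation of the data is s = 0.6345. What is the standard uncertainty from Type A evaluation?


u_A = s / sqrt(n)
u_A = 0.6345 / sqrt(21)
u_A = 0.6345 / 4.5825757
u_A = 0.1385

0.1385


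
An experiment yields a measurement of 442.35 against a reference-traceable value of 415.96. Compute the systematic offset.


Systematic error = measured - true
= 442.35 - 415.96
= 26.3900

26.3900


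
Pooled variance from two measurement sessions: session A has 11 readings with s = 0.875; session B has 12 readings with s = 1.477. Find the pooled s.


s_p = sqrt(((n1-1)*s1^2 + (n2-1)*s2^2) / (n1+n2-2))
numerator = (11-1)*0.875^2 + (12-1)*1.477^2 = 7.65625 + 23.996819 = 31.653069
denominator = 11 + 12 - 2 = 21
s_p^2 = 31.653069 / 21 = 1.507289
s_p = sqrt(1.507289) = 1.2277

1.2277


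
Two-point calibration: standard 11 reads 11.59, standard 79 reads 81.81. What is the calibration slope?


slope = (y2 - y1) / (x2 - x1)
= (81.81 - 11.59) / (79 - 11)
= 70.2200 / 68
= 1.0326

1.0326


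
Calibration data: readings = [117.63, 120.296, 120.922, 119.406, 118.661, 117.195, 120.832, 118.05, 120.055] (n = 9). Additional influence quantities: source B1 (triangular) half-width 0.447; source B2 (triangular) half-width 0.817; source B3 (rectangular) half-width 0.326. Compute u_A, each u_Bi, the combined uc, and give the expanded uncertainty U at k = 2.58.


mean = (117.63 + 120.296 + 120.922 + 119.406 + 118.661 + 117.195 + 120.832 + 118.05 + 120.055) / 9 = 119.2274444
s = sqrt(sum((x - mean)^2)/(n-1)) = 1.4006495
u_A = s / sqrt(n) = 1.4006495 / sqrt(9) = 0.46688317
u_B1 = 0.447 / sqrt(6) = 0.18248699
u_B2 = 0.817 / sqrt(6) = 0.33353885
u_B3 = 0.326 / sqrt(3) = 0.18821619
uc = sqrt(0.46688317^2 + 0.18248699^2 + 0.33353885^2 + 0.18821619^2) = 0.63083666
U = k * uc = 2.58 * 0.63083666
U = 1.6276

1.6276
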